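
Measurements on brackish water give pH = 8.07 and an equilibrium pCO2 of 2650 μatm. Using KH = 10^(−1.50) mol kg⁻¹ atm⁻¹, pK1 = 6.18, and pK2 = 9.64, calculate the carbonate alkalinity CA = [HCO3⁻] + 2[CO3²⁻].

[CO2*] = KH · pCO2 = 10^(−1.50) × 2650×10^-6 = 8.380×10^-5 mol/kg
α₀ = 1/(1 + K1/[H⁺] + K1K2/[H⁺]²) = 1/(1 + 10^+1.89 + 10^+0.32) = 0.01239
DIC = [CO2*]/α₀ = 8.380×10^-5 / 0.01239 = 6.764 mmol/kg
CA = (α₁ + 2α₂)·DIC = (0.9617 + 2×0.02589) × 6.764 = 6.86 mmol/kg

CA = 6.86 mmol/kg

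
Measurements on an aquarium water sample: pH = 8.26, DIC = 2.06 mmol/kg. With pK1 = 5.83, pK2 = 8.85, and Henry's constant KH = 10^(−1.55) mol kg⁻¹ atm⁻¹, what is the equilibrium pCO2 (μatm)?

α₀ = 1 / (1 + K1/[H⁺] + K1K2/[H⁺]²) = 1 / (1 + 10^+2.43 + 10^+1.84)
   = 1 / (1 + 269.15 + 69.183) = 1/339.34 = 0.002947
[CO2*] = α₀ × DIC = 0.002947 × 2.06 = 0.006071 mmol/kg = 6.071 μmol/kg
pCO2 = [CO2*]/KH = 6.071×10^-6 / 2.818×10^-2 = 215 μatm

pCO2 = 215 μatm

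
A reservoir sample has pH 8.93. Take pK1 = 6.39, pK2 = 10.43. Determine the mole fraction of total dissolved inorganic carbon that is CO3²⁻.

α₂ = 0.0306

α₂ = 1 / (1 + [H⁺]/K2 + [H⁺]²/(K1K2)) = 1 / (1 + 10^+1.50 + 10^-1.04)
   = 1 / (1 + 31.623 + 0.091201) = 1/32.714 = 0.03057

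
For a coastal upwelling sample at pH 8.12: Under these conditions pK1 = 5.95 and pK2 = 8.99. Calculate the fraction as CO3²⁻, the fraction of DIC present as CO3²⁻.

α₂ = 1 / (1 + [H⁺]/K2 + [H⁺]²/(K1K2)) = 1 / (1 + 10^+0.87 + 10^-1.30)
   = 1 / (1 + 7.4131 + 0.050119) = 1/8.4632 = 0.1182

α₂ = 0.118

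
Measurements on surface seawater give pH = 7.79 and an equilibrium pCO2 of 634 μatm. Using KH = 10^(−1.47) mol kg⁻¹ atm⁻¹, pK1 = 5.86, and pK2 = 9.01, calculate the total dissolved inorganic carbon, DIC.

DIC = 1.96 mmol/kg

[CO2*] = KH · pCO2 = 10^(−1.47) × 634×10^-6 = 2.148×10^-5 mol/kg
α₀ = 1/(1 + K1/[H⁺] + K1K2/[H⁺]²) = 1/(1 + 10^+1.93 + 10^+0.71) = 0.01096
DIC = [CO2*]/α₀ = 2.148×10^-5 / 0.01096 = 1.96 mmol/kg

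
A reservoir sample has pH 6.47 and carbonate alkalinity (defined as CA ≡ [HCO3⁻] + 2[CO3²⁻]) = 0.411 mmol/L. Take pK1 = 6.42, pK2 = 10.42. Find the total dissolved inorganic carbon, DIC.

CA = [HCO3⁻] + 2[CO3²⁻] = (α₁ + 2α₂)·DIC
At pH 6.47: [H⁺]/K1 = 10^-0.05 = 0.89125, K2/[H⁺] = 10^-3.95 = 0.00011220
α₁ = 1/(1 + 0.89125 + 0.00011220) = 1/1.8914 = 0.5287; α₂ = α₁·K2/[H⁺] = 5.932×10^-5
α₁ + 2α₂ = 0.5288
DIC = CA / (α₁ + 2α₂) = 0.411 / 0.5288 = 0.777 mmol/L

DIC = 0.777 mmol/L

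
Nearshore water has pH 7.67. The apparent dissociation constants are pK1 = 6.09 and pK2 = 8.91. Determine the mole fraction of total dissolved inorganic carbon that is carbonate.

α₂ = 1 / (1 + [H⁺]/K2 + [H⁺]²/(K1K2)) = 1 / (1 + 10^+1.24 + 10^-0.34)
   = 1 / (1 + 17.378 + 0.45709) = 1/18.835 = 0.05309

α₂ = 0.0531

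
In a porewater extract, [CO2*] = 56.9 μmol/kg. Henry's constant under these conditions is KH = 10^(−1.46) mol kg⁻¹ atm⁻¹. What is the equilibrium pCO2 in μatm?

pCO2 = 1640 μatm

KH = 10^(−1.46) = 3.467×10^-2 mol kg⁻¹ atm⁻¹
pCO2 = [CO2*]/KH = 56.9×10^-6 / 3.467×10^-2 = 1.64×10^-3 atm = 1640 μatm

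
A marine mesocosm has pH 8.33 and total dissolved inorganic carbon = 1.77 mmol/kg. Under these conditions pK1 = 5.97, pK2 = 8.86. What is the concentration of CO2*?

[CO2*] = 5.95 μmol/kg

α₀ = 1 / (1 + K1/[H⁺] + K1K2/[H⁺]²) = 1 / (1 + 10^+2.36 + 10^+1.83)
   = 1 / (1 + 229.09 + 67.608) = 1/297.70 = 0.003359
[CO2*] = α₀ × DIC = 0.003359 × 1.77 = 0.00595 mmol/kg = 5.95 μmol/kg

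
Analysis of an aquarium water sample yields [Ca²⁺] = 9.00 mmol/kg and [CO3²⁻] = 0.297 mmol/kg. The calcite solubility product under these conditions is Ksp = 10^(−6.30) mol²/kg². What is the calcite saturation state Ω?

Ω = 5.33

Ksp = 10^(−6.30) = 5.012×10^-7
Ω = [Ca²⁺][CO3²⁻]/Ksp = (9.00×10^-3)(0.297×10^-3) / 5.012×10^-7 = 5.33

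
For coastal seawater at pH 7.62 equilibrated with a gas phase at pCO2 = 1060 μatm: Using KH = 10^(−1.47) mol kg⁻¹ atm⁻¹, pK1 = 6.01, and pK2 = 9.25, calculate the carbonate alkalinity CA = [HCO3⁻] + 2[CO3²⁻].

CA = 1.53 mmol/kg

[CO2*] = KH · pCO2 = 10^(−1.47) × 1060×10^-6 = 3.592×10^-5 mol/kg
α₀ = 1/(1 + K1/[H⁺] + K1K2/[H⁺]²) = 1/(1 + 10^+1.61 + 10^-0.02) = 0.02342
DIC = [CO2*]/α₀ = 3.592×10^-5 / 0.02342 = 1.533 mmol/kg
CA = (α₁ + 2α₂)·DIC = (0.9542 + 2×0.02237) × 1.533 = 1.53 mmol/kg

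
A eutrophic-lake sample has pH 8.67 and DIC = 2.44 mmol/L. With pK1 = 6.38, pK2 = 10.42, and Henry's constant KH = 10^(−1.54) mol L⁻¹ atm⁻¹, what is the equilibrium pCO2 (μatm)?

pCO2 = 424 μatm

α₀ = 1 / (1 + K1/[H⁺] + K1K2/[H⁺]²) = 1 / (1 + 10^+2.29 + 10^+0.54)
   = 1 / (1 + 194.98 + 3.4674) = 1/199.45 = 0.005014
[CO2*] = α₀ × DIC = 0.005014 × 2.44 = 0.01223 mmol/L = 12.23 μmol/L
pCO2 = [CO2*]/KH = 1.223×10^-5 / 2.884×10^-2 = 424 μatm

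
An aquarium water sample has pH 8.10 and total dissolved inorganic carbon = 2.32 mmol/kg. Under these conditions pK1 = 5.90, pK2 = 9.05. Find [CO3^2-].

α₂ = 1 / (1 + [H⁺]/K2 + [H⁺]²/(K1K2)) = 1 / (1 + 10^+0.95 + 10^-1.25)
   = 1 / (1 + 8.9125 + 0.056234) = 1/9.9687 = 0.1003
[CO3²⁻] = α₂ × DIC = 0.1003 × 2.32 = 0.233 mmol/kg

[CO3²⁻] = 0.233 mmol/kg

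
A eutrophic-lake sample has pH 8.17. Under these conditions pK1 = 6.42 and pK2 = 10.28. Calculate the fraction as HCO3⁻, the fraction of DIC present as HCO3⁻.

α₁ = 0.975

α₁ = 1 / (1 + [H⁺]/K1 + K2/[H⁺]) = 1 / (1 + 10^-1.75 + 10^-2.11)
   = 1 / (1 + 0.017783 + 0.0077625) = 1/1.0255 = 0.9751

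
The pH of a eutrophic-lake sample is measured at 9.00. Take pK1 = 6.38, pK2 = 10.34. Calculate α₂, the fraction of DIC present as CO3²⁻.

α₂ = 1 / (1 + [H⁺]/K2 + [H⁺]²/(K1K2)) = 1 / (1 + 10^+1.34 + 10^-1.28)
   = 1 / (1 + 21.878 + 0.052481) = 1/22.930 = 0.04361

α₂ = 0.0436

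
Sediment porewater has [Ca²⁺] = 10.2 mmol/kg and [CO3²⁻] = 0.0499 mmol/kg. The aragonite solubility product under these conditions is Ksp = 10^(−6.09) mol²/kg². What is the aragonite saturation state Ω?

Ksp = 10^(−6.09) = 8.128×10^-7
Ω = [Ca²⁺][CO3²⁻]/Ksp = (10.2×10^-3)(0.0499×10^-3) / 8.128×10^-7 = 0.626

Ω = 0.626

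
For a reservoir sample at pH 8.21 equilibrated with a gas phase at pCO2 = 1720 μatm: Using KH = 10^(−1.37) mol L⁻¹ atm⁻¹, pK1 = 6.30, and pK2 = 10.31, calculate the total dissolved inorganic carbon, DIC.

DIC = 6.08 mmol/L

[CO2*] = KH · pCO2 = 10^(−1.37) × 1720×10^-6 = 7.337×10^-5 mol/L
α₀ = 1/(1 + K1/[H⁺] + K1K2/[H⁺]²) = 1/(1 + 10^+1.91 + 10^-0.19) = 0.01206
DIC = [CO2*]/α₀ = 7.337×10^-5 / 0.01206 = 6.08 mmol/L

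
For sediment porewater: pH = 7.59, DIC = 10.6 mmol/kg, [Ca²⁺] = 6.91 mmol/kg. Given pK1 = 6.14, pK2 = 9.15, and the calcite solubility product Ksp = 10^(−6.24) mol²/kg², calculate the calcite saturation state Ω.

α₂ = 1 / (1 + [H⁺]/K2 + [H⁺]²/(K1K2)) = 1 / (1 + 10^+1.56 + 10^+0.11)
   = 1 / (1 + 36.308 + 1.2882) = 1/38.596 = 0.02591
[CO3²⁻] = α₂ × DIC = 0.02591 × 10.6 = 0.2746 mmol/kg
Ksp = 10^(−6.24) = 5.754×10^-7
Ω = [Ca²⁺][CO3²⁻]/Ksp = (6.91×10^-3)(2.746×10^-4) / 5.754×10^-7 = 3.30

Ω = 3.30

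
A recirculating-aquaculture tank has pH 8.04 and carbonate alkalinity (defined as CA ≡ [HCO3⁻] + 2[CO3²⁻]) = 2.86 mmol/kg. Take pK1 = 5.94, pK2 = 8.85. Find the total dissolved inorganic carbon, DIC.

CA = [HCO3⁻] + 2[CO3²⁻] = (α₁ + 2α₂)·DIC
At pH 8.04: [H⁺]/K1 = 10^-2.10 = 0.0079433, K2/[H⁺] = 10^-0.81 = 0.15488
α₁ = 1/(1 + 0.0079433 + 0.15488) = 1/1.1628 = 0.8600; α₂ = α₁·K2/[H⁺] = 0.1332
α₁ + 2α₂ = 1.1264
DIC = CA / (α₁ + 2α₂) = 2.86 / 1.1264 = 2.54 mmol/kg

DIC = 2.54 mmol/kg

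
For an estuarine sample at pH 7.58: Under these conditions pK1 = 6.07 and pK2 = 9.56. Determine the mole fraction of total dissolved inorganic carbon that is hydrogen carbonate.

α₁ = 1 / (1 + [H⁺]/K1 + K2/[H⁺]) = 1 / (1 + 10^-1.51 + 10^-1.98)
   = 1 / (1 + 0.030903 + 0.010471) = 1/1.0414 = 0.9603

α₁ = 0.960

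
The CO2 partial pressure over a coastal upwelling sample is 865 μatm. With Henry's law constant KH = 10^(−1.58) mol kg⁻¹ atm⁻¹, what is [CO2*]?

KH = 10^(−1.58) = 2.630×10^-2 mol kg⁻¹ atm⁻¹
[CO2*] = KH · pCO2 = 2.630×10^-2 × 865×10^-6 atm = 2.28×10^-5 mol/kg

[CO2*] = 22.8 μmol/kg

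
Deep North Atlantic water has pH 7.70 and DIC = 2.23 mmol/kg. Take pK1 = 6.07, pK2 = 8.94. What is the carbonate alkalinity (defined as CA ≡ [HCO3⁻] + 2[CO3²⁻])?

CA = [HCO3⁻] + 2[CO3²⁻] = (α₁ + 2α₂)·DIC
At pH 7.70: [H⁺]/K1 = 10^-1.63 = 0.023442, K2/[H⁺] = 10^-1.24 = 0.057544
α₁ = 1/(1 + 0.023442 + 0.057544) = 1/1.0810 = 0.9251; α₂ = α₁·K2/[H⁺] = 0.05323
α₁ + 2α₂ = 1.0315
CA = 1.0315 × 2.23 = 2.30 mmol/kg

CA = 2.30 mmol/kg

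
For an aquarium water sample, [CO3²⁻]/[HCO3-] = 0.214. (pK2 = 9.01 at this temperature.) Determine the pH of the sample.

From K2 = [H⁺][CO3²⁻]/[HCO3-]:  pH = pK2 + log₁₀([CO3²⁻]/[HCO3-])
log₁₀(0.214) = -0.670
pH = 9.01 + (-0.670) = 8.34

pH = 8.34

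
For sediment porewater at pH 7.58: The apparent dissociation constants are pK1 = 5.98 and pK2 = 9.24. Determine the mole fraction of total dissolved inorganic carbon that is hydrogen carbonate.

α₁ = 1 / (1 + [H⁺]/K1 + K2/[H⁺]) = 1 / (1 + 10^-1.60 + 10^-1.66)
   = 1 / (1 + 0.025119 + 0.021878) = 1/1.0470 = 0.9551

α₁ = 0.955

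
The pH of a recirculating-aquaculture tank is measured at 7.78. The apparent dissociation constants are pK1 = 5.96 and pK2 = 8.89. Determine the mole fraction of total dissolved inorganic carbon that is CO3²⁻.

α₂ = 1 / (1 + [H⁺]/K2 + [H⁺]²/(K1K2)) = 1 / (1 + 10^+1.11 + 10^-0.71)
   = 1 / (1 + 12.882 + 0.19498) = 1/14.077 = 0.07104

α₂ = 0.0710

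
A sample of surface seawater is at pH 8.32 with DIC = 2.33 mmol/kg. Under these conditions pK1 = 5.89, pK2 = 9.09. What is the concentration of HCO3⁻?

α₁ = 1 / (1 + [H⁺]/K1 + K2/[H⁺]) = 1 / (1 + 10^-2.43 + 10^-0.77)
   = 1 / (1 + 0.0037154 + 0.16982) = 1/1.1735 = 0.8521
[HCO3⁻] = α₁ × DIC = 0.8521 × 2.33 = 1.99 mmol/kg

[HCO3⁻] = 1.99 mmol/kg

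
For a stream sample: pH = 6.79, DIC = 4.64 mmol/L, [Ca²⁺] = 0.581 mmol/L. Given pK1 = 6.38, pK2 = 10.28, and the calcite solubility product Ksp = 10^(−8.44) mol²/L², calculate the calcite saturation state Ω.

α₂ = 1 / (1 + [H⁺]/K2 + [H⁺]²/(K1K2)) = 1 / (1 + 10^+3.49 + 10^+3.08)
   = 1 / (1 + 3090.3 + 1202.3) = 1/4293.6 = 0.0002329
[CO3²⁻] = α₂ × DIC = 0.0002329 × 4.64 = 0.001081 mmol/L = 1.081 μmol/L
Ksp = 10^(−8.44) = 3.631×10^-9
Ω = [Ca²⁺][CO3²⁻]/Ksp = (0.581×10^-3)(1.081×10^-6) / 3.631×10^-9 = 0.173

Ω = 0.173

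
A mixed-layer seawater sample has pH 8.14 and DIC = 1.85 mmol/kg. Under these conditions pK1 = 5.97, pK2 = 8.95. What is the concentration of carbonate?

α₂ = 1 / (1 + [H⁺]/K2 + [H⁺]²/(K1K2)) = 1 / (1 + 10^+0.81 + 10^-1.36)
   = 1 / (1 + 6.4565 + 0.043652) = 1/7.5002 = 0.1333
[CO3²⁻] = α₂ × DIC = 0.1333 × 1.85 = 0.247 mmol/kg

[CO3²⁻] = 0.247 mmol/kg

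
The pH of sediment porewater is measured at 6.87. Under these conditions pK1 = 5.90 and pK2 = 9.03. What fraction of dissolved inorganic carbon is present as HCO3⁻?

α₁ = 1 / (1 + [H⁺]/K1 + K2/[H⁺]) = 1 / (1 + 10^-0.97 + 10^-2.16)
   = 1 / (1 + 0.10715 + 0.0069183) = 1/1.1141 = 0.8976

α₁ = 0.898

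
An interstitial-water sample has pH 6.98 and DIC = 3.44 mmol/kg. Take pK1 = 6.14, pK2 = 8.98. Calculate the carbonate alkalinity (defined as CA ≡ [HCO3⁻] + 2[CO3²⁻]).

CA = [HCO3⁻] + 2[CO3²⁻] = (α₁ + 2α₂)·DIC
At pH 6.98: [H⁺]/K1 = 10^-0.84 = 0.14454, K2/[H⁺] = 10^-2.00 = 0.010000
α₁ = 1/(1 + 0.14454 + 0.010000) = 1/1.1545 = 0.8661; α₂ = α₁·K2/[H⁺] = 0.008661
α₁ + 2α₂ = 0.8835
CA = 0.8835 × 3.44 = 3.04 mmol/kg

CA = 3.04 mmol/kg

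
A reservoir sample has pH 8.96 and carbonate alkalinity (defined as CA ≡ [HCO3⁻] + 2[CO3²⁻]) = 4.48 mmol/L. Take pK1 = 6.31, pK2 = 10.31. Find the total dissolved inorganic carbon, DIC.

DIC = 4.31 mmol/L

CA = [HCO3⁻] + 2[CO3²⁻] = (α₁ + 2α₂)·DIC
At pH 8.96: [H⁺]/K1 = 10^-2.65 = 0.0022387, K2/[H⁺] = 10^-1.35 = 0.044668
α₁ = 1/(1 + 0.0022387 + 0.044668) = 1/1.0469 = 0.9552; α₂ = α₁·K2/[H⁺] = 0.04267
α₁ + 2α₂ = 1.0405
DIC = CA / (α₁ + 2α₂) = 4.48 / 1.0405 = 4.31 mmol/L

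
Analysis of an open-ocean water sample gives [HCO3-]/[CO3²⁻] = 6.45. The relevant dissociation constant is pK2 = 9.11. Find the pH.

From K2 = [H⁺][CO3²⁻]/[HCO3-]:  pH = pK2 − log₁₀([HCO3-]/[CO3²⁻])
log₁₀(6.45) = +0.810
pH = 9.11 − (+0.810) = 8.30

pH = 8.30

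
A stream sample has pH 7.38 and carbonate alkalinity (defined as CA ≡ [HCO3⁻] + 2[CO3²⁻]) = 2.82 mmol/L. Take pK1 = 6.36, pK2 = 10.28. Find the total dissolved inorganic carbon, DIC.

CA = [HCO3⁻] + 2[CO3²⁻] = (α₁ + 2α₂)·DIC
At pH 7.38: [H⁺]/K1 = 10^-1.02 = 0.095499, K2/[H⁺] = 10^-2.90 = 0.0012589
α₁ = 1/(1 + 0.095499 + 0.0012589) = 1/1.0968 = 0.9118; α₂ = α₁·K2/[H⁺] = 0.001148
α₁ + 2α₂ = 0.9141
DIC = CA / (α₁ + 2α₂) = 2.82 / 0.9141 = 3.09 mmol/L

DIC = 3.09 mmol/L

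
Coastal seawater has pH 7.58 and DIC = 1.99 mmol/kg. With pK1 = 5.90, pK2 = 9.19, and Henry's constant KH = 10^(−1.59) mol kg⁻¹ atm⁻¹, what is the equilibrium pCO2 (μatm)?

pCO2 = 1550 μatm

α₀ = 1 / (1 + K1/[H⁺] + K1K2/[H⁺]²) = 1 / (1 + 10^+1.68 + 10^+0.07)
   = 1 / (1 + 47.863 + 1.1749) = 1/50.038 = 0.01998
[CO2*] = α₀ × DIC = 0.01998 × 1.99 = 0.03977 mmol/kg
pCO2 = [CO2*]/KH = 3.977×10^-5 / 2.570×10^-2 = 1550 μatm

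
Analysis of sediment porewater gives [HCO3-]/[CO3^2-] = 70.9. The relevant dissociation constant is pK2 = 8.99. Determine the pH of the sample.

From K2 = [H⁺][CO3^2-]/[HCO3-]:  pH = pK2 − log₁₀([HCO3-]/[CO3^2-])
log₁₀(70.9) = +1.851
pH = 8.99 − (+1.851) = 7.14

pH = 7.14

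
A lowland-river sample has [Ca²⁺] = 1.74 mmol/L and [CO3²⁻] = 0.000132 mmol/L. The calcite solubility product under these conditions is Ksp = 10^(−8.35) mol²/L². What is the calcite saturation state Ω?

Ω = 0.0514

Ksp = 10^(−8.35) = 4.467×10^-9
Ω = [Ca²⁺][CO3²⁻]/Ksp = (1.74×10^-3)(0.000132×10^-3) / 4.467×10^-9 = 0.0514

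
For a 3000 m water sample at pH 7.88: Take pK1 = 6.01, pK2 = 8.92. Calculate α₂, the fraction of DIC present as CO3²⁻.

α₂ = 1 / (1 + [H⁺]/K2 + [H⁺]²/(K1K2)) = 1 / (1 + 10^+1.04 + 10^-0.83)
   = 1 / (1 + 10.965 + 0.14791) = 1/12.113 = 0.08256

α₂ = 0.0826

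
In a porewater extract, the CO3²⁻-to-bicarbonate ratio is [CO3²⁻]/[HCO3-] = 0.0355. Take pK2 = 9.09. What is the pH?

pH = 7.64

From K2 = [H⁺][CO3²⁻]/[HCO3-]:  pH = pK2 + log₁₀([CO3²⁻]/[HCO3-])
log₁₀(0.0355) = -1.450
pH = 9.09 + (-1.450) = 7.64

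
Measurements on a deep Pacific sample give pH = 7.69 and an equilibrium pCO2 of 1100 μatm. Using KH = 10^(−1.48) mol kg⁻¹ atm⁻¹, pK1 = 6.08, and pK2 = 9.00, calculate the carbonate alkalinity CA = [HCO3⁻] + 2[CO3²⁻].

CA = 1.63 mmol/kg

[CO2*] = KH · pCO2 = 10^(−1.48) × 1100×10^-6 = 3.642×10^-5 mol/kg
α₀ = 1/(1 + K1/[H⁺] + K1K2/[H⁺]²) = 1/(1 + 10^+1.61 + 10^+0.30) = 0.02287
DIC = [CO2*]/α₀ = 3.642×10^-5 / 0.02287 = 1.593 mmol/kg
CA = (α₁ + 2α₂)·DIC = (0.9315 + 2×0.04562) × 1.593 = 1.63 mmol/kg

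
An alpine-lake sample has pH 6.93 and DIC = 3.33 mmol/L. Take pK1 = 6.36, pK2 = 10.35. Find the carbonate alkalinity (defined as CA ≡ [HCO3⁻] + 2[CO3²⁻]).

CA = [HCO3⁻] + 2[CO3²⁻] = (α₁ + 2α₂)·DIC
At pH 6.93: [H⁺]/K1 = 10^-0.57 = 0.26915, K2/[H⁺] = 10^-3.42 = 0.00038019
α₁ = 1/(1 + 0.26915 + 0.00038019) = 1/1.2695 = 0.7877; α₂ = α₁·K2/[H⁺] = 0.0002995
α₁ + 2α₂ = 0.7883
CA = 0.7883 × 3.33 = 2.63 mmol/L

CA = 2.63 mmol/L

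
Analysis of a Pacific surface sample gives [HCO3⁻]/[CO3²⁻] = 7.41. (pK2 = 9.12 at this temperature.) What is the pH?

pH = 8.25

From K2 = [H⁺][CO3²⁻]/[HCO3⁻]:  pH = pK2 − log₁₀([HCO3⁻]/[CO3²⁻])
log₁₀(7.41) = +0.870
pH = 9.12 − (+0.870) = 8.25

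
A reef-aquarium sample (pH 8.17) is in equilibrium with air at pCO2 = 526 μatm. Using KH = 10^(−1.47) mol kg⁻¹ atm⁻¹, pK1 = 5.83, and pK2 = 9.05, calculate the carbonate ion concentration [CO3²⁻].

[CO2*] = KH · pCO2 = 10^(−1.47) × 526×10^-6 = 1.782×10^-5 mol/kg
α₀ = 1/(1 + K1/[H⁺] + K1K2/[H⁺]²) = 1/(1 + 10^+2.34 + 10^+1.46) = 0.004022
DIC = [CO2*]/α₀ = 1.782×10^-5 / 0.004022 = 4.431 mmol/kg
[CO3²⁻] = α₂·DIC; α₂ = 0.1160, so [CO3²⁻] = 0.1160 × 4.431 = 0.514 mmol/kg

[CO3²⁻] = 0.514 mmol/kg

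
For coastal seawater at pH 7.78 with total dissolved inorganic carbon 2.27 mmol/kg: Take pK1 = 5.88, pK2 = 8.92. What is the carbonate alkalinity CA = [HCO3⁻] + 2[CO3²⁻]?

CA = 2.40 mmol/kg

CA = [HCO3⁻] + 2[CO3²⁻] = (α₁ + 2α₂)·DIC
At pH 7.78: [H⁺]/K1 = 10^-1.90 = 0.012589, K2/[H⁺] = 10^-1.14 = 0.072444
α₁ = 1/(1 + 0.012589 + 0.072444) = 1/1.0850 = 0.9216; α₂ = α₁·K2/[H⁺] = 0.06677
α₁ + 2α₂ = 1.0552
CA = 1.0552 × 2.27 = 2.40 mmol/kg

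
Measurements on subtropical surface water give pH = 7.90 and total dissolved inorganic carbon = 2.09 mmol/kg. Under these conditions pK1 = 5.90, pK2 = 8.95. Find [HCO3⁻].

α₁ = 1 / (1 + [H⁺]/K1 + K2/[H⁺]) = 1 / (1 + 10^-2.00 + 10^-1.05)
   = 1 / (1 + 0.010000 + 0.089125) = 1/1.0991 = 0.9098
[HCO3⁻] = α₁ × DIC = 0.9098 × 2.09 = 1.90 mmol/kg

[HCO3⁻] = 1.90 mmol/kg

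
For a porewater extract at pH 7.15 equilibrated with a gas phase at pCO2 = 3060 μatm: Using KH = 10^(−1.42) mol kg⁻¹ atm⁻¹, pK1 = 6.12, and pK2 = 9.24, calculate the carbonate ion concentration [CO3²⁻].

[CO3²⁻] = 10.1 μmol/kg

[CO2*] = KH · pCO2 = 10^(−1.42) × 3060×10^-6 = 1.163×10^-4 mol/kg
α₀ = 1/(1 + K1/[H⁺] + K1K2/[H⁺]²) = 1/(1 + 10^+1.03 + 10^-1.06) = 0.08473
DIC = [CO2*]/α₀ = 1.163×10^-4 / 0.08473 = 1.373 mmol/kg
[CO3²⁻] = α₂·DIC; α₂ = 0.007380, so [CO3²⁻] = 0.007380 × 1.373 = 0.0101 mmol/kg = 10.1 μmol/kg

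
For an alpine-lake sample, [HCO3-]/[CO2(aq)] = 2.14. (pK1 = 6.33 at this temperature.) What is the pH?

pH = 6.66

From K1 = [H⁺][HCO3-]/[CO2(aq)]:  pH = pK1 + log₁₀([HCO3-]/[CO2(aq)])
log₁₀(2.14) = +0.330
pH = 6.33 + (+0.330) = 6.66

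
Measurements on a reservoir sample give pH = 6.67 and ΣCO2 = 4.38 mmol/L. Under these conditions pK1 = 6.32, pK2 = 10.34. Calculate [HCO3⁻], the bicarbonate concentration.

α₁ = 1 / (1 + [H⁺]/K1 + K2/[H⁺]) = 1 / (1 + 10^-0.35 + 10^-3.67)
   = 1 / (1 + 0.44668 + 0.00021380) = 1/1.4469 = 0.6911
[HCO3⁻] = α₁ × DIC = 0.6911 × 4.38 = 3.03 mmol/L

[HCO3⁻] = 3.03 mmol/L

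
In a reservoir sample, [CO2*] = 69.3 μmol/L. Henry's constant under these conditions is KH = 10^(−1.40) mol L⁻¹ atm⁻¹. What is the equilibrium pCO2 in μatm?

KH = 10^(−1.40) = 3.981×10^-2 mol L⁻¹ atm⁻¹
pCO2 = [CO2*]/KH = 69.3×10^-6 / 3.981×10^-2 = 1.74×10^-3 atm = 1740 μatm

pCO2 = 1740 μatm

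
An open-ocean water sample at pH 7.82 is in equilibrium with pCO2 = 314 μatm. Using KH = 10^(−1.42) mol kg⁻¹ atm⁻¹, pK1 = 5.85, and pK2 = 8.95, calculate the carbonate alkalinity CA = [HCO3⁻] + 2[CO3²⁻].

[CO2*] = KH · pCO2 = 10^(−1.42) × 314×10^-6 = 1.194×10^-5 mol/kg
α₀ = 1/(1 + K1/[H⁺] + K1K2/[H⁺]²) = 1/(1 + 10^+1.97 + 10^+0.84) = 0.009877
DIC = [CO2*]/α₀ = 1.194×10^-5 / 0.009877 = 1.209 mmol/kg
CA = (α₁ + 2α₂)·DIC = (0.9218 + 2×0.06833) × 1.209 = 1.28 mmol/kg

CA = 1.28 mmol/kg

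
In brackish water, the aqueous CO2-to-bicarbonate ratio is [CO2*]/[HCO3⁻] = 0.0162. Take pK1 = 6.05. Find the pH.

From K1 = [H⁺][HCO3⁻]/[CO2*]:  pH = pK1 − log₁₀([CO2*]/[HCO3⁻])
log₁₀(0.0162) = -1.790
pH = 6.05 − (-1.790) = 7.84

pH = 7.84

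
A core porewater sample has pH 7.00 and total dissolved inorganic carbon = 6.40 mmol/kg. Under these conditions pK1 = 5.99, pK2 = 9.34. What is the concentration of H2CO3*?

α₀ = 1 / (1 + K1/[H⁺] + K1K2/[H⁺]²) = 1 / (1 + 10^+1.01 + 10^-1.33)
   = 1 / (1 + 10.233 + 0.046774) = 1/11.280 = 0.08865
[CO2*] = α₀ × DIC = 0.08865 × 6.40 = 0.567 mmol/kg

[CO2*] = 0.567 mmol/kg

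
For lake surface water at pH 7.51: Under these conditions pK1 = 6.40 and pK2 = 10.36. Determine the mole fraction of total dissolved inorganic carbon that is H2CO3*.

α₀ = 0.0719

α₀ = 1 / (1 + K1/[H⁺] + K1K2/[H⁺]²) = 1 / (1 + 10^+1.11 + 10^-1.74)
   = 1 / (1 + 12.882 + 0.018197) = 1/13.901 = 0.07194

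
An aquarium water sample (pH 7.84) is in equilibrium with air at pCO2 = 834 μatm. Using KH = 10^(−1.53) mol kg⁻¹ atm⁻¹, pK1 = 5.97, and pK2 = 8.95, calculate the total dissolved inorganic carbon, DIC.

[CO2*] = KH · pCO2 = 10^(−1.53) × 834×10^-6 = 2.461×10^-5 mol/kg
α₀ = 1/(1 + K1/[H⁺] + K1K2/[H⁺]²) = 1/(1 + 10^+1.87 + 10^+0.76) = 0.01236
DIC = [CO2*]/α₀ = 2.461×10^-5 / 0.01236 = 1.99 mmol/kg

DIC = 1.99 mmol/kg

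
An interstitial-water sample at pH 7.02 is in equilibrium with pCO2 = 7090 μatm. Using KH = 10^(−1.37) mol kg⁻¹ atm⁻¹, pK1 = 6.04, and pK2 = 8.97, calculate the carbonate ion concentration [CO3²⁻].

[CO3²⁻] = 0.0324 mmol/kg

[CO2*] = KH · pCO2 = 10^(−1.37) × 7090×10^-6 = 3.024×10^-4 mol/kg
α₀ = 1/(1 + K1/[H⁺] + K1K2/[H⁺]²) = 1/(1 + 10^+0.98 + 10^-0.97) = 0.09383
DIC = [CO2*]/α₀ = 3.024×10^-4 / 0.09383 = 3.223 mmol/kg
[CO3²⁻] = α₂·DIC; α₂ = 0.01005, so [CO3²⁻] = 0.01005 × 3.223 = 0.0324 mmol/kg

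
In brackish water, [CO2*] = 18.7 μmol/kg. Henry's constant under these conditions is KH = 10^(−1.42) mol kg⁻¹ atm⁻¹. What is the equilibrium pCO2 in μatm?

KH = 10^(−1.42) = 3.802×10^-2 mol kg⁻¹ atm⁻¹
pCO2 = [CO2*]/KH = 18.7×10^-6 / 3.802×10^-2 = 4.92×10^-4 atm = 492 μatm

pCO2 = 492 μatm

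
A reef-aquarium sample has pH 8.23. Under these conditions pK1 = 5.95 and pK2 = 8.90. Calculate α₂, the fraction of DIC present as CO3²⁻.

α₂ = 1 / (1 + [H⁺]/K2 + [H⁺]²/(K1K2)) = 1 / (1 + 10^+0.67 + 10^-1.61)
   = 1 / (1 + 4.6774 + 0.024547) = 1/5.7019 = 0.1754

α₂ = 0.175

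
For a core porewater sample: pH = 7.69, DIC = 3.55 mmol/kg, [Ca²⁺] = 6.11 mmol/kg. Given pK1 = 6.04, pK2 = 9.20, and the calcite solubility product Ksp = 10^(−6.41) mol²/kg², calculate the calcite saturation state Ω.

Ω = 1.64

α₂ = 1 / (1 + [H⁺]/K2 + [H⁺]²/(K1K2)) = 1 / (1 + 10^+1.51 + 10^-0.14)
   = 1 / (1 + 32.359 + 0.72444) = 1/34.084 = 0.02934
[CO3²⁻] = α₂ × DIC = 0.02934 × 3.55 = 0.1042 mmol/kg
Ksp = 10^(−6.41) = 3.890×10^-7
Ω = [Ca²⁺][CO3²⁻]/Ksp = (6.11×10^-3)(1.042×10^-4) / 3.890×10^-7 = 1.64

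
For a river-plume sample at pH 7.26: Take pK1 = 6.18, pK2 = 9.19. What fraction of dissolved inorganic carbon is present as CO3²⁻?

α₂ = 1 / (1 + [H⁺]/K2 + [H⁺]²/(K1K2)) = 1 / (1 + 10^+1.93 + 10^+0.85)
   = 1 / (1 + 85.114 + 7.0795) = 1/93.193 = 0.01073

α₂ = 0.0107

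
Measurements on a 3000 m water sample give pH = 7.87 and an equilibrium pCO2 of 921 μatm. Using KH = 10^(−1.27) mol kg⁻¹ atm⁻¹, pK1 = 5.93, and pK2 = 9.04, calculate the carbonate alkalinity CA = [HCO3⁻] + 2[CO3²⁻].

[CO2*] = KH · pCO2 = 10^(−1.27) × 921×10^-6 = 4.946×10^-5 mol/kg
α₀ = 1/(1 + K1/[H⁺] + K1K2/[H⁺]²) = 1/(1 + 10^+1.94 + 10^+0.77) = 0.01064
DIC = [CO2*]/α₀ = 4.946×10^-5 / 0.01064 = 4.649 mmol/kg
CA = (α₁ + 2α₂)·DIC = (0.9267 + 2×0.06265) × 4.649 = 4.89 mmol/kg

CA = 4.89 mmol/kg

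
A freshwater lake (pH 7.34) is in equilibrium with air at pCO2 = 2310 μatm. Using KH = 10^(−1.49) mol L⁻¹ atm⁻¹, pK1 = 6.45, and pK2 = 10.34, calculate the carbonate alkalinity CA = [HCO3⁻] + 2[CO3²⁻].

[CO2*] = KH · pCO2 = 10^(−1.49) × 2310×10^-6 = 7.475×10^-5 mol/L
α₀ = 1/(1 + K1/[H⁺] + K1K2/[H⁺]²) = 1/(1 + 10^+0.89 + 10^-2.11) = 0.1140
DIC = [CO2*]/α₀ = 7.475×10^-5 / 0.1140 = 0.6556 mmol/L
CA = (α₁ + 2α₂)·DIC = (0.8851 + 2×0.0008851) × 0.6556 = 0.581 mmol/L

CA = 0.581 mmol/L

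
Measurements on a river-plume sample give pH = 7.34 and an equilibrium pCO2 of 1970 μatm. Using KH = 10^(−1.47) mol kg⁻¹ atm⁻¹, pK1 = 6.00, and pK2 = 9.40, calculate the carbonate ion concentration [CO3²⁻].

[CO2*] = KH · pCO2 = 10^(−1.47) × 1970×10^-6 = 6.675×10^-5 mol/kg
α₀ = 1/(1 + K1/[H⁺] + K1K2/[H⁺]²) = 1/(1 + 10^+1.34 + 10^-0.72) = 0.04335
DIC = [CO2*]/α₀ = 6.675×10^-5 / 0.04335 = 1.540 mmol/kg
[CO3²⁻] = α₂·DIC; α₂ = 0.008260, so [CO3²⁻] = 0.008260 × 1.540 = 0.0127 mmol/kg = 12.7 μmol/kg

[CO3²⁻] = 12.7 μmol/kg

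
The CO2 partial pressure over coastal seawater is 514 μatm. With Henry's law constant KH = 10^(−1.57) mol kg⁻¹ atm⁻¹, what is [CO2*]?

[CO2*] = 13.8 μmol/kg

KH = 10^(−1.57) = 2.692×10^-2 mol kg⁻¹ atm⁻¹
[CO2*] = KH · pCO2 = 2.692×10^-2 × 514×10^-6 atm = 1.38×10^-5 mol/kg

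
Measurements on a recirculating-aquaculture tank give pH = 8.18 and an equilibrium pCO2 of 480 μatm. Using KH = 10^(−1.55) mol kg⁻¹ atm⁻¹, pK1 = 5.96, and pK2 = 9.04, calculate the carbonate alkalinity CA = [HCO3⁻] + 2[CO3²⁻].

CA = 2.86 mmol/kg

[CO2*] = KH · pCO2 = 10^(−1.55) × 480×10^-6 = 1.353×10^-5 mol/kg
α₀ = 1/(1 + K1/[H⁺] + K1K2/[H⁺]²) = 1/(1 + 10^+2.22 + 10^+1.36) = 0.005267
DIC = [CO2*]/α₀ = 1.353×10^-5 / 0.005267 = 2.569 mmol/kg
CA = (α₁ + 2α₂)·DIC = (0.8741 + 2×0.1207) × 2.569 = 2.86 mmol/kg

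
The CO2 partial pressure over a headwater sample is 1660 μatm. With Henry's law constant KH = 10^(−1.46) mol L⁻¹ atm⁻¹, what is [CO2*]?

[CO2*] = 57.6 μmol/L

KH = 10^(−1.46) = 3.467×10^-2 mol L⁻¹ atm⁻¹
[CO2*] = KH · pCO2 = 3.467×10^-2 × 1660×10^-6 atm = 5.76×10^-5 mol/L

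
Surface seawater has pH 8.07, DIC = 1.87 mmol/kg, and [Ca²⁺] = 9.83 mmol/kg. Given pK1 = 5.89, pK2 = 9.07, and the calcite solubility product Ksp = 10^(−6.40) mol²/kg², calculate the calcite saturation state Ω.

α₂ = 1 / (1 + [H⁺]/K2 + [H⁺]²/(K1K2)) = 1 / (1 + 10^+1.00 + 10^-1.18)
   = 1 / (1 + 10.000 + 0.066069) = 1/11.066 = 0.09037
[CO3²⁻] = α₂ × DIC = 0.09037 × 1.87 = 0.1690 mmol/kg
Ksp = 10^(−6.40) = 3.981×10^-7
Ω = [Ca²⁺][CO3²⁻]/Ksp = (9.83×10^-3)(1.690×10^-4) / 3.981×10^-7 = 4.17

Ω = 4.17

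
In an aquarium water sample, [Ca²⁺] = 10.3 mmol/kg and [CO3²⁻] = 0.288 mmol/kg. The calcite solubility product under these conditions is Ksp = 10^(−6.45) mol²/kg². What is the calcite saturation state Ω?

Ω = 8.36

Ksp = 10^(−6.45) = 3.548×10^-7
Ω = [Ca²⁺][CO3²⁻]/Ksp = (10.3×10^-3)(0.288×10^-3) / 3.548×10^-7 = 8.36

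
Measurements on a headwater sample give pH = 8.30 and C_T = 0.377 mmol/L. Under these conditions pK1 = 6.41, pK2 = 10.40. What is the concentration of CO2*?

[CO2*] = 4.76 μmol/L

α₀ = 1 / (1 + K1/[H⁺] + K1K2/[H⁺]²) = 1 / (1 + 10^+1.89 + 10^-0.21)
   = 1 / (1 + 77.625 + 0.61660) = 1/79.241 = 0.01262
[CO2*] = α₀ × DIC = 0.01262 × 0.377 = 0.00476 mmol/L = 4.76 μmol/L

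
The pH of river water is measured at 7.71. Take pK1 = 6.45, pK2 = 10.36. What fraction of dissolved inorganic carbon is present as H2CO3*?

α₀ = 1 / (1 + K1/[H⁺] + K1K2/[H⁺]²) = 1 / (1 + 10^+1.26 + 10^-1.39)
   = 1 / (1 + 18.197 + 0.040738) = 1/19.238 = 0.05198

α₀ = 0.0520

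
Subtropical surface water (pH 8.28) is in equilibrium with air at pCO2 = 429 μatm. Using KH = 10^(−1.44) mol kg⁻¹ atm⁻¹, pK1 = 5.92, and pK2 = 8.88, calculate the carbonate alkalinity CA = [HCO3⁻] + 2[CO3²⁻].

CA = 5.36 mmol/kg

[CO2*] = KH · pCO2 = 10^(−1.44) × 429×10^-6 = 1.558×10^-5 mol/kg
α₀ = 1/(1 + K1/[H⁺] + K1K2/[H⁺]²) = 1/(1 + 10^+2.36 + 10^+1.76) = 0.003477
DIC = [CO2*]/α₀ = 1.558×10^-5 / 0.003477 = 4.480 mmol/kg
CA = (α₁ + 2α₂)·DIC = (0.7965 + 2×0.2001) × 4.480 = 5.36 mmol/kg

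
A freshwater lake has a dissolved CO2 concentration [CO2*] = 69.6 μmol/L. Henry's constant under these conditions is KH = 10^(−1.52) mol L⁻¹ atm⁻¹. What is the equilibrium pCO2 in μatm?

pCO2 = 2300 μatm

KH = 10^(−1.52) = 3.020×10^-2 mol L⁻¹ atm⁻¹
pCO2 = [CO2*]/KH = 69.6×10^-6 / 3.020×10^-2 = 2.30×10^-3 atm = 2300 μatm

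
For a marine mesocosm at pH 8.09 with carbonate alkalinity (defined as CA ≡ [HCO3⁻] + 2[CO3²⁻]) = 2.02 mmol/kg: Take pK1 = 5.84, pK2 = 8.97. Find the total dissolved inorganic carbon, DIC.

CA = [HCO3⁻] + 2[CO3²⁻] = (α₁ + 2α₂)·DIC
At pH 8.09: [H⁺]/K1 = 10^-2.25 = 0.0056234, K2/[H⁺] = 10^-0.88 = 0.13183
α₁ = 1/(1 + 0.0056234 + 0.13183) = 1/1.1374 = 0.8792; α₂ = α₁·K2/[H⁺] = 0.1159
α₁ + 2α₂ = 1.1110
DIC = CA / (α₁ + 2α₂) = 2.02 / 1.1110 = 1.82 mmol/kg

DIC = 1.82 mmol/kg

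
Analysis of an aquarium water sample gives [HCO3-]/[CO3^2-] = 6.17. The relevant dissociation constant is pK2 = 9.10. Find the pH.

pH = 8.31

From K2 = [H⁺][CO3^2-]/[HCO3-]:  pH = pK2 − log₁₀([HCO3-]/[CO3^2-])
log₁₀(6.17) = +0.790
pH = 9.10 − (+0.790) = 8.31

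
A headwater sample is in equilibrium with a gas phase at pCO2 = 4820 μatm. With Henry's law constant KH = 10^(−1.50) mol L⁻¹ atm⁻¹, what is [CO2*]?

[CO2*] = 152 μmol/L

KH = 10^(−1.50) = 3.162×10^-2 mol L⁻¹ atm⁻¹
[CO2*] = KH · pCO2 = 3.162×10^-2 × 4820×10^-6 atm = 1.52×10^-4 mol/L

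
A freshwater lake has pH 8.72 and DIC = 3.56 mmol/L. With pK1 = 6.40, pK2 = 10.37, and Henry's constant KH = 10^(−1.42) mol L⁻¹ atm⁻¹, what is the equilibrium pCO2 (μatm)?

α₀ = 1 / (1 + K1/[H⁺] + K1K2/[H⁺]²) = 1 / (1 + 10^+2.32 + 10^+0.67)
   = 1 / (1 + 208.93 + 4.6774) = 1/214.61 = 0.004660
[CO2*] = α₀ × DIC = 0.004660 × 3.56 = 0.01659 mmol/L = 16.59 μmol/L
pCO2 = [CO2*]/KH = 1.659×10^-5 / 3.802×10^-2 = 436 μatm

pCO2 = 436 μatm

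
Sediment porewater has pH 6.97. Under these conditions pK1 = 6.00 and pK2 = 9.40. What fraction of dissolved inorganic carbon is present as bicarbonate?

α₁ = 0.900

α₁ = 1 / (1 + [H⁺]/K1 + K2/[H⁺]) = 1 / (1 + 10^-0.97 + 10^-2.43)
   = 1 / (1 + 0.10715 + 0.0037154) = 1/1.1109 = 0.9002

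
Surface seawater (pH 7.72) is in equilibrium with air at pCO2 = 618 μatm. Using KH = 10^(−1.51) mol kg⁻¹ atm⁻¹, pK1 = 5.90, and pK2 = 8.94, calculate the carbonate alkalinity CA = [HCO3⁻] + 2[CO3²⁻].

CA = 1.41 mmol/kg

[CO2*] = KH · pCO2 = 10^(−1.51) × 618×10^-6 = 1.910×10^-5 mol/kg
α₀ = 1/(1 + K1/[H⁺] + K1K2/[H⁺]²) = 1/(1 + 10^+1.82 + 10^+0.60) = 0.01407
DIC = [CO2*]/α₀ = 1.910×10^-5 / 0.01407 = 1.357 mmol/kg
CA = (α₁ + 2α₂)·DIC = (0.9299 + 2×0.05603) × 1.357 = 1.41 mmol/kg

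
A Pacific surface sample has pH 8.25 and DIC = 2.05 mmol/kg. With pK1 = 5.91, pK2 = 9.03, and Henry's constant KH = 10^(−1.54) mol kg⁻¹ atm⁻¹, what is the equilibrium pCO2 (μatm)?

pCO2 = 278 μatm

α₀ = 1 / (1 + K1/[H⁺] + K1K2/[H⁺]²) = 1 / (1 + 10^+2.34 + 10^+1.56)
   = 1 / (1 + 218.78 + 36.308) = 1/256.08 = 0.003905
[CO2*] = α₀ × DIC = 0.003905 × 2.05 = 0.008005 mmol/kg = 8.005 μmol/kg
pCO2 = [CO2*]/KH = 8.005×10^-6 / 2.884×10^-2 = 278 μatm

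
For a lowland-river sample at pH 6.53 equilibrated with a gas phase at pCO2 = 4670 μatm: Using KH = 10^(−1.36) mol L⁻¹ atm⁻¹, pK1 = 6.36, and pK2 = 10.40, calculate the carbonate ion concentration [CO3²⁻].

[CO2*] = KH · pCO2 = 10^(−1.36) × 4670×10^-6 = 2.039×10^-4 mol/L
α₀ = 1/(1 + K1/[H⁺] + K1K2/[H⁺]²) = 1/(1 + 10^+0.17 + 10^-3.70) = 0.4033
DIC = [CO2*]/α₀ = 2.039×10^-4 / 0.4033 = 0.5054 mmol/L
[CO3²⁻] = α₂·DIC; α₂ = 8.048×10^-5, so [CO3²⁻] = 8.048×10^-5 × 0.5054 = 4.07×10^-5 mmol/L = 0.0407 μmol/L

[CO3²⁻] = 0.0407 μmol/L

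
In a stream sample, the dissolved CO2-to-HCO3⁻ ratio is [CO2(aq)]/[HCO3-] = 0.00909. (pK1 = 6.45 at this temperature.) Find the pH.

From K1 = [H⁺][HCO3-]/[CO2(aq)]:  pH = pK1 − log₁₀([CO2(aq)]/[HCO3-])
log₁₀(0.00909) = -2.041
pH = 6.45 − (-2.041) = 8.49

pH = 8.49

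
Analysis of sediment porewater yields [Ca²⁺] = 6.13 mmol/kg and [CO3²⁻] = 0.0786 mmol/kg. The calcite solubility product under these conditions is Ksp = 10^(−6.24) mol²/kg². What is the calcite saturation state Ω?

Ω = 0.837

Ksp = 10^(−6.24) = 5.754×10^-7
Ω = [Ca²⁺][CO3²⁻]/Ksp = (6.13×10^-3)(0.0786×10^-3) / 5.754×10^-7 = 0.837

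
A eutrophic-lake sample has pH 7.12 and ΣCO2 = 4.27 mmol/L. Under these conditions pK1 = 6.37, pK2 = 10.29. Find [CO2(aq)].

α₀ = 1 / (1 + K1/[H⁺] + K1K2/[H⁺]²) = 1 / (1 + 10^+0.75 + 10^-2.42)
   = 1 / (1 + 5.6234 + 0.0038019) = 1/6.6272 = 0.1509
[CO2*] = α₀ × DIC = 0.1509 × 4.27 = 0.644 mmol/L

[CO2*] = 0.644 mmol/L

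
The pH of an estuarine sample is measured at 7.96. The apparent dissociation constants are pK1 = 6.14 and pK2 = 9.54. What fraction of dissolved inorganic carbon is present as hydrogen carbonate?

α₁ = 0.960

α₁ = 1 / (1 + [H⁺]/K1 + K2/[H⁺]) = 1 / (1 + 10^-1.82 + 10^-1.58)
   = 1 / (1 + 0.015136 + 0.026303) = 1/1.0414 = 0.9602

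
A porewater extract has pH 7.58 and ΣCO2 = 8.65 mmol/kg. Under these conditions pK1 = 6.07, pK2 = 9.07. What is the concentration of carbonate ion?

α₂ = 1 / (1 + [H⁺]/K2 + [H⁺]²/(K1K2)) = 1 / (1 + 10^+1.49 + 10^-0.02)
   = 1 / (1 + 30.903 + 0.95499) = 1/32.858 = 0.03043
[CO3²⁻] = α₂ × DIC = 0.03043 × 8.65 = 0.263 mmol/kg

[CO3²⁻] = 0.263 mmol/kg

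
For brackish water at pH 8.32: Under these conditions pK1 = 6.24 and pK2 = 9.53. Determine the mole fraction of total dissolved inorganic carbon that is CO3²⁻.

α₂ = 0.0576

α₂ = 1 / (1 + [H⁺]/K2 + [H⁺]²/(K1K2)) = 1 / (1 + 10^+1.21 + 10^-0.87)
   = 1 / (1 + 16.218 + 0.13490) = 1/17.353 = 0.05763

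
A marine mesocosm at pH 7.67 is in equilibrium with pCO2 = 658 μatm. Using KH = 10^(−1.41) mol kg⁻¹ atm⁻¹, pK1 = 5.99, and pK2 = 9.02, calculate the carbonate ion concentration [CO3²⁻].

[CO2*] = KH · pCO2 = 10^(−1.41) × 658×10^-6 = 2.560×10^-5 mol/kg
α₀ = 1/(1 + K1/[H⁺] + K1K2/[H⁺]²) = 1/(1 + 10^+1.68 + 10^+0.33) = 0.01961
DIC = [CO2*]/α₀ = 2.560×10^-5 / 0.01961 = 1.306 mmol/kg
[CO3²⁻] = α₂·DIC; α₂ = 0.04192, so [CO3²⁻] = 0.04192 × 1.306 = 0.0547 mmol/kg

[CO3²⁻] = 0.0547 mmol/kg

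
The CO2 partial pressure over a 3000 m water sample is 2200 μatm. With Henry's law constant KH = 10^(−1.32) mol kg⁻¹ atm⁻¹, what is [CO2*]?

KH = 10^(−1.32) = 4.786×10^-2 mol kg⁻¹ atm⁻¹
[CO2*] = KH · pCO2 = 4.786×10^-2 × 2200×10^-6 atm = 1.05×10^-4 mol/kg

[CO2*] = 105 μmol/kg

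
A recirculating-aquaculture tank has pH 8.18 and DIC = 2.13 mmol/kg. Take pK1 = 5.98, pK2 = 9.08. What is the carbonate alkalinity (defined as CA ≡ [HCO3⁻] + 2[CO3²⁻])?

CA = [HCO3⁻] + 2[CO3²⁻] = (α₁ + 2α₂)·DIC
At pH 8.18: [H⁺]/K1 = 10^-2.20 = 0.0063096, K2/[H⁺] = 10^-0.90 = 0.12589
α₁ = 1/(1 + 0.0063096 + 0.12589) = 1/1.1322 = 0.8832; α₂ = α₁·K2/[H⁺] = 0.1112
α₁ + 2α₂ = 1.1056
CA = 1.1056 × 2.13 = 2.35 mmol/kg

CA = 2.35 mmol/kg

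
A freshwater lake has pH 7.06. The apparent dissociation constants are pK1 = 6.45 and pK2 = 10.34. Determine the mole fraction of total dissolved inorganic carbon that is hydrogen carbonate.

α₁ = 1 / (1 + [H⁺]/K1 + K2/[H⁺]) = 1 / (1 + 10^-0.61 + 10^-3.28)
   = 1 / (1 + 0.24547 + 0.00052481) = 1/1.2460 = 0.8026

α₁ = 0.803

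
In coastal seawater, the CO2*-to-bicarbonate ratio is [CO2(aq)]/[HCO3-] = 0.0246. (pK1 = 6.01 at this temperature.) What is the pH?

pH = 7.62

From K1 = [H⁺][HCO3-]/[CO2(aq)]:  pH = pK1 − log₁₀([CO2(aq)]/[HCO3-])
log₁₀(0.0246) = -1.609
pH = 6.01 − (-1.609) = 7.62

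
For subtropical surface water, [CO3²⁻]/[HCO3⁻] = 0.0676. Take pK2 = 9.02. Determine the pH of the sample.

pH = 7.85

From K2 = [H⁺][CO3²⁻]/[HCO3⁻]:  pH = pK2 + log₁₀([CO3²⁻]/[HCO3⁻])
log₁₀(0.0676) = -1.170
pH = 9.02 + (-1.170) = 7.85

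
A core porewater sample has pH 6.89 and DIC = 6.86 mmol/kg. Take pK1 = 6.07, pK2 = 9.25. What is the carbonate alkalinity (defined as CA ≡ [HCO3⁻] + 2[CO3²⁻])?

CA = [HCO3⁻] + 2[CO3²⁻] = (α₁ + 2α₂)·DIC
At pH 6.89: [H⁺]/K1 = 10^-0.82 = 0.15136, K2/[H⁺] = 10^-2.36 = 0.0043652
α₁ = 1/(1 + 0.15136 + 0.0043652) = 1/1.1557 = 0.8653; α₂ = α₁·K2/[H⁺] = 0.003777
α₁ + 2α₂ = 0.8728
CA = 0.8728 × 6.86 = 5.99 mmol/kg

CA = 5.99 mmol/kg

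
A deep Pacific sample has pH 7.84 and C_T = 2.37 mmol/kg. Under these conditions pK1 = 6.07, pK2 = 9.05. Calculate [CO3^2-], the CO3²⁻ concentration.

[CO3²⁻] = 0.135 mmol/kg

α₂ = 1 / (1 + [H⁺]/K2 + [H⁺]²/(K1K2)) = 1 / (1 + 10^+1.21 + 10^-0.56)
   = 1 / (1 + 16.218 + 0.27542) = 1/17.494 = 0.05716
[CO3²⁻] = α₂ × DIC = 0.05716 × 2.37 = 0.135 mmol/kg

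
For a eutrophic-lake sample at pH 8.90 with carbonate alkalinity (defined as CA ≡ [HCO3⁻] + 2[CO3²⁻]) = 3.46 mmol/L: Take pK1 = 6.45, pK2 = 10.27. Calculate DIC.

DIC = 3.34 mmol/L

CA = [HCO3⁻] + 2[CO3²⁻] = (α₁ + 2α₂)·DIC
At pH 8.90: [H⁺]/K1 = 10^-2.45 = 0.0035481, K2/[H⁺] = 10^-1.37 = 0.042658
α₁ = 1/(1 + 0.0035481 + 0.042658) = 1/1.0462 = 0.9558; α₂ = α₁·K2/[H⁺] = 0.04077
α₁ + 2α₂ = 1.0374
DIC = CA / (α₁ + 2α₂) = 3.46 / 1.0374 = 3.34 mmol/L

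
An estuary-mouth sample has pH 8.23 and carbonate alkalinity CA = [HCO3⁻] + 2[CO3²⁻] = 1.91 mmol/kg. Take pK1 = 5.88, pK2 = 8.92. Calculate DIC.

CA = [HCO3⁻] + 2[CO3²⁻] = (α₁ + 2α₂)·DIC
At pH 8.23: [H⁺]/K1 = 10^-2.35 = 0.0044668, K2/[H⁺] = 10^-0.69 = 0.20417
α₁ = 1/(1 + 0.0044668 + 0.20417) = 1/1.2086 = 0.8274; α₂ = α₁·K2/[H⁺] = 0.1689
α₁ + 2α₂ = 1.1652
DIC = CA / (α₁ + 2α₂) = 1.91 / 1.1652 = 1.64 mmol/kg

DIC = 1.64 mmol/kg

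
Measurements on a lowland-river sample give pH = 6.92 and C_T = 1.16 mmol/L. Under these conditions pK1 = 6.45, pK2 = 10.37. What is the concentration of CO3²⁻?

α₂ = 1 / (1 + [H⁺]/K2 + [H⁺]²/(K1K2)) = 1 / (1 + 10^+3.45 + 10^+2.98)
   = 1 / (1 + 2818.4 + 954.99) = 1/3774.4 = 0.0002649
[CO3²⁻] = α₂ × DIC = 0.0002649 × 1.16 = 0.000307 mmol/L = 0.307 μmol/L

[CO3²⁻] = 0.307 μmol/L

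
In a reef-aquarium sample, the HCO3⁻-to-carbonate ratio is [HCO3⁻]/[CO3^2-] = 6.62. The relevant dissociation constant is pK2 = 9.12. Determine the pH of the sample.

From K2 = [H⁺][CO3^2-]/[HCO3⁻]:  pH = pK2 − log₁₀([HCO3⁻]/[CO3^2-])
log₁₀(6.62) = +0.821
pH = 9.12 − (+0.821) = 8.30

pH = 8.30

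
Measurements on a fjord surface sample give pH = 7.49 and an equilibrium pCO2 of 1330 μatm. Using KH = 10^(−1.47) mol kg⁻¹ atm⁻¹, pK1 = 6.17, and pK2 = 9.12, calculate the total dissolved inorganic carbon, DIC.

[CO2*] = KH · pCO2 = 10^(−1.47) × 1330×10^-6 = 4.507×10^-5 mol/kg
α₀ = 1/(1 + K1/[H⁺] + K1K2/[H⁺]²) = 1/(1 + 10^+1.32 + 10^-0.31) = 0.04468
DIC = [CO2*]/α₀ = 4.507×10^-5 / 0.04468 = 1.01 mmol/kg

DIC = 1.01 mmol/kg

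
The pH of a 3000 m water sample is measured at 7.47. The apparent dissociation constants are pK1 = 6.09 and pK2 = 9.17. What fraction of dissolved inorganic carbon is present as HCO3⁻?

α₁ = 0.942

α₁ = 1 / (1 + [H⁺]/K1 + K2/[H⁺]) = 1 / (1 + 10^-1.38 + 10^-1.70)
   = 1 / (1 + 0.041687 + 0.019953) = 1/1.0616 = 0.9419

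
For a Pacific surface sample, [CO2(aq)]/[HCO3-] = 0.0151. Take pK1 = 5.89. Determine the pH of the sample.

From K1 = [H⁺][HCO3-]/[CO2(aq)]:  pH = pK1 − log₁₀([CO2(aq)]/[HCO3-])
log₁₀(0.0151) = -1.821
pH = 5.89 − (-1.821) = 7.71

pH = 7.71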